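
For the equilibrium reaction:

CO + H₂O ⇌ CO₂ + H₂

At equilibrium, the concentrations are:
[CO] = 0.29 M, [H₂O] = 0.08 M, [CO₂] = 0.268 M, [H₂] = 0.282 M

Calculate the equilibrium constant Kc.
K_c = 3.2576

Kc = ([CO₂] × [H₂]) / ([CO] × [H₂O])
   = ((0.268)·(0.282)) / ((0.29)·(0.08))
   = 0.075576 / 0.0232 = 3.2576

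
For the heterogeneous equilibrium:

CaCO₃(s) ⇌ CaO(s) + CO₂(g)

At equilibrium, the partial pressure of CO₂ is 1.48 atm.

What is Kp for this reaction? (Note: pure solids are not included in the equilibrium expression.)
K_p = 1.48

Solids (CaCO₃, CaO) have activity 1 and are excluded.
Kp = P(CO₂) = 1.48.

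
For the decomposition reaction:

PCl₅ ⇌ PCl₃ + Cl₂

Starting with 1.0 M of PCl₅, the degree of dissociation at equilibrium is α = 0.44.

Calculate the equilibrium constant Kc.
K_c = 0.3457

x = α·[A]₀ = 0.44 × 1.0 = 0.44 M dissociated.
At eq: [PCl₅] = 1.0 − 0.44 = 0.56 M; [PCl₃] = [Cl₂] = x = 0.44 M.
Kc = [PCl₃][Cl₂]/[PCl₅] = (0.44)²/0.56 = 0.3457.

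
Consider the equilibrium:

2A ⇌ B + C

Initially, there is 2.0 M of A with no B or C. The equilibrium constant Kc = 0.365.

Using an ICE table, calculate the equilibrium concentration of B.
[B] = 0.547 M

ICE: [A] = 2.0 − 2x, [B] = [C] = x.
Kc = x²/(2.0 − 2x)² = 0.365 ⇒ √Kc = x/(2.0 − 2x).
x = √0.365·2.0/(1 + 2√0.365) = 0.60415·2.0/2.2083 = 0.54716.
[B] = x = 0.547 M.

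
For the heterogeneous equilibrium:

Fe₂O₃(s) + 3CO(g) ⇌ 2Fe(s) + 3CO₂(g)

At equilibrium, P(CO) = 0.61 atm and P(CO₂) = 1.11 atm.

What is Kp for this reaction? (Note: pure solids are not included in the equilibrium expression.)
K_p = 6.025

Solids (Fe₂O₃, Fe) are excluded.
Kp = P(CO₂)³/P(CO)³ = (1.11)³/(0.61)³ = 1.368/0.227 = 6.025.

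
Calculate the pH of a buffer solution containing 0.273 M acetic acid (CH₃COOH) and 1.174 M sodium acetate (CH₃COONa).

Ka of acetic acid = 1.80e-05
pH = 5.38

pKa = -log(1.80e-05) = 4.74. pH = pKa + log([A⁻]/[HA]) = 4.74 + log(1.174/0.273)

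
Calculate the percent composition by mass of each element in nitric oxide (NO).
N: 46.68%, O: 53.32%

Molar mass of NO = 30.01 g/mol
% N = (1 × 14.01) / 30.01 × 100% = 14.01 / 30.01 × 100% = 46.68%
% O = (1 × 16.0) / 30.01 × 100% = 16 / 30.01 × 100% = 53.32%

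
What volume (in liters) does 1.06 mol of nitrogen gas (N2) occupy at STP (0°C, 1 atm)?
At STP, 1 mol of gas occupies 22.4 L
Volume = 1.06 mol × 22.4 L/mol = 23.74 L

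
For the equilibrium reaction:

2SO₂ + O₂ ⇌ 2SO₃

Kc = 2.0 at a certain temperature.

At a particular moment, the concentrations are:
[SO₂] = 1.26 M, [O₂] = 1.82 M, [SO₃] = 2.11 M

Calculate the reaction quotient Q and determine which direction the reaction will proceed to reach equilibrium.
Q = 1.541, Q < K, reaction proceeds forward (toward products)

Q = ([SO₃]^2) / ([SO₂]^2 × [O₂])
  = ((2.11)^2) / ((1.26)^2·(1.82)) = 4.4521/2.8894 = 1.541
Since Q = 1.541 < Kc = 2.0, the reaction proceeds forward (toward products) to reach equilibrium.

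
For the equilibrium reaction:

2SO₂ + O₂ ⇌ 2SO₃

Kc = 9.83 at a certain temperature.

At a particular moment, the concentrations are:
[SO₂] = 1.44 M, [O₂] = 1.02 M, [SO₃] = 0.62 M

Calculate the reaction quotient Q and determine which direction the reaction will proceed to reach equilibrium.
Q = 0.182, Q < K, reaction proceeds forward (toward products)

Q = ([SO₃]^2) / ([SO₂]^2 × [O₂])
  = ((0.62)^2) / ((1.44)^2·(1.02)) = 0.3844/2.1151 = 0.1817
Since Q = 0.1817 < Kc = 9.83, the reaction proceeds forward (toward products) to reach equilibrium.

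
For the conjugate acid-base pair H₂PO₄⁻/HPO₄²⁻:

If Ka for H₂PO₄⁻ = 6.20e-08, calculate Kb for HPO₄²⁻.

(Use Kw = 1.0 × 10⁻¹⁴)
K_b = 1.61e-07

Conjugate acid-base pairs differ by one H⁺. Ka × Kb = Kw for a conjugate pair.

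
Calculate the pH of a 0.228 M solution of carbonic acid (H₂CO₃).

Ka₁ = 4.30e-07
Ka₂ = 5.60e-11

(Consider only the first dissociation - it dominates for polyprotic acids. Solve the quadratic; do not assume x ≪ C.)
pH = 3.50

x² + Ka₁·x − Ka₁·C = 0 with Ka₁ = 4.30e-07, C = 0.228.
x = (−Ka₁ + √(Ka₁² + 4·Ka₁·C))/2 = 3.1290e-04 M, so pH = 3.50.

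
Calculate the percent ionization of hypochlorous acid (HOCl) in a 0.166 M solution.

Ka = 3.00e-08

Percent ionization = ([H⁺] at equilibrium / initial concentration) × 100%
Percent ionization = 0.0425%

Let x = [H⁺]. Ka = x²/(C - x) ⇒ x² + (3.00e-08)x - (3.00e-08)(0.166) = 0. x = 7.0554e-05. Percent = (7.0554e-05/0.166) × 100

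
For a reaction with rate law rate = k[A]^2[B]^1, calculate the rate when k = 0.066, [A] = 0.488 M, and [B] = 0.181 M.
0.002845 M/s

rate = k·[A]^2·[B]^1 = 0.066·(0.488)^2·(0.181)^1 = 0.066·0.238144·0.181 = 0.002845 M/s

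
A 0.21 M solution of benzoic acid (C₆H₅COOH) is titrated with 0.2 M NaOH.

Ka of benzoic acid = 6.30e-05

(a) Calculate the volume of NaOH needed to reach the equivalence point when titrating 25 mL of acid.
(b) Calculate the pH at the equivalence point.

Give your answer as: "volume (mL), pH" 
V = 26.2 mL, pH = 8.61

(a) At equivalence: moles acid = moles base.
moles acid = 0.21 × 0.025 = 0.00525 mol; V_NaOH = 0.00525/0.2 = 0.02625 L = 26.2 mL.
(b) At equivalence, all acid → conjugate base A⁻ at [A⁻] = 0.00525/0.05125 = 0.1024 M.
Kb = Kw/Ka = 1.0e-14/6.30e-05 = 1.587e-10; [OH⁻] = √(Kb·[A⁻]) = 4.032e-06; pOH = 5.39; pH = 14 − pOH = 8.61.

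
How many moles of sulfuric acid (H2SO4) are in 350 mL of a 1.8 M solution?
Moles = Molarity × Volume (L)
Moles = 1.8 M × 0.35 L = 0.63 mol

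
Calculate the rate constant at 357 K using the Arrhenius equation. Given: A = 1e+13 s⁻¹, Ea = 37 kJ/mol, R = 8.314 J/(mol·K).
3.86e+07 s⁻¹

k = A·exp(-Ea/(R·T)) = 1e+13·exp(-37000/(8.314·357)) = 1e+13·exp(-12.4659) = 1e+13·3.8559e-06 = 3.86e+07 s⁻¹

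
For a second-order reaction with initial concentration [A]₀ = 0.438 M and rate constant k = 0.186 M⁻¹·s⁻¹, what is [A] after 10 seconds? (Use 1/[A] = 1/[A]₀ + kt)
0.2414 M

1/[A] = 1/[A]₀ + k·t = 1/0.438 + (0.186)·(10) = 2.2831 + 1.8600 = 4.1431
[A] = 1/4.1431 = 0.2414 M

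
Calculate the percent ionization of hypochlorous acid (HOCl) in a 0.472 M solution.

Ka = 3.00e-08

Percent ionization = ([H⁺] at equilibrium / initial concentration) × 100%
Percent ionization = 0.0252%

Let x = [H⁺]. Ka = x²/(C - x) ⇒ x² + (3.00e-08)x - (3.00e-08)(0.472) = 0. x = 1.1898e-04. Percent = (1.1898e-04/0.472) × 100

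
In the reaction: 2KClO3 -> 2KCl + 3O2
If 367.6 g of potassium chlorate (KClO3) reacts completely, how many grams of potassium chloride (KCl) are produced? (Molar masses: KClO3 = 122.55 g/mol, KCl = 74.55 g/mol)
Moles of KClO3 = 367.6 g ÷ 122.55 g/mol = 2.99959 mol
Mole ratio: 2 mol KCl / 2 mol KClO3
Moles of KCl = 2.99959 × (2/2) = 2.99959 mol
Mass of KCl = 2.99959 mol × 74.55 g/mol = 223.6 g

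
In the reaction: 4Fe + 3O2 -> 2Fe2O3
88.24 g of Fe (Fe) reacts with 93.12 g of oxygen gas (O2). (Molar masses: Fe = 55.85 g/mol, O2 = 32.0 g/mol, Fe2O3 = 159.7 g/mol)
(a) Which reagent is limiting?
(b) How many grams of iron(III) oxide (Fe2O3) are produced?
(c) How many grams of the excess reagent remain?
(a) Fe, (b) 126.2 g, (c) 55.2 g

Moles of Fe = 88.24 g ÷ 55.85 g/mol = 1.57995 mol
Moles of O2 = 93.12 g ÷ 32.0 g/mol = 2.91 mol
Moles ÷ coefficient: Fe: 1.57995/4 = 0.395, O2: 2.91/3 = 0.97
(a) Fe has the smaller value, so Fe is the limiting reagent.
(b) Moles of Fe2O3 = 1.57995 mol Fe × (2/4) = 0.789973 mol; mass = 0.789973 mol × 159.7 g/mol = 126.2 g
(c) O2 consumed = 1.57995 × (3/4) = 1.18496 mol; remaining = 2.91 − 1.18496 = 1.72504 mol; mass = 1.72504 mol × 32.0 g/mol = 55.2 g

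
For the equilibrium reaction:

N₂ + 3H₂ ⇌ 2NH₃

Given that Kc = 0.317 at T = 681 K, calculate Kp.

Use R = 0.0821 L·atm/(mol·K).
K_p = 1.01e-04

Δn = (moles gaseous products) − (moles gaseous reactants) = -2
T = 681 K; RT = 0.0821 × 681 = 55.9101
Kp = Kc·(RT)^Δn = 0.317 × (55.9101)^-2 = 0.317 × 0.000319904 = 1.01e-04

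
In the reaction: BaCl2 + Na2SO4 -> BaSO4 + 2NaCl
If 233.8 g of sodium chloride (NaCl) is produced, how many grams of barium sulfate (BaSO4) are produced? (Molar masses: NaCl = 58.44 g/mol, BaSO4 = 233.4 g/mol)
Moles of NaCl = 233.8 g ÷ 58.44 g/mol = 4.00068 mol
Mole ratio: 1 mol BaSO4 / 2 mol NaCl
Moles of BaSO4 = 4.00068 × (1/2) = 2.00034 mol
Mass of BaSO4 = 2.00034 mol × 233.4 g/mol = 466.9 g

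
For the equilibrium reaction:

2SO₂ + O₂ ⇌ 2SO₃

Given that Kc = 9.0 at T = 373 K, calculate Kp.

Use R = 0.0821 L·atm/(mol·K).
K_p = 0.2939

Δn = (moles gaseous products) − (moles gaseous reactants) = -1
T = 373 K; RT = 0.0821 × 373 = 30.6233
Kp = Kc·(RT)^Δn = 9.0 × (30.6233)^-1 = 9.0 × 0.0326549 = 0.2939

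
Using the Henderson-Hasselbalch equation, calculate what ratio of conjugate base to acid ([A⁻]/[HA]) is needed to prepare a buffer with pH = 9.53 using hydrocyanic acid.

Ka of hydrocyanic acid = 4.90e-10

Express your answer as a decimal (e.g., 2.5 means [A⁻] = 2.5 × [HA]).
[A⁻]/[HA] = 1.660

pKa = −log(4.90e-10) = 9.3098. pH = pKa + log([A⁻]/[HA]). 9.53 = 9.3098 + log(ratio). log(ratio) = 9.53 − 9.3098 = 0.2202. ratio = 10^(0.2202) = 1.660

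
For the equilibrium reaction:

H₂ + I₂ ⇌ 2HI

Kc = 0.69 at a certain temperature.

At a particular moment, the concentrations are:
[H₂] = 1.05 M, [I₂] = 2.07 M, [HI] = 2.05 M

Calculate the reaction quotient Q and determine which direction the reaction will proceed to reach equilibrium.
Q = 1.934, Q > K, reaction proceeds reverse (toward reactants)

Q = ([HI]^2) / ([H₂] × [I₂])
  = ((2.05)^2) / ((1.05)·(2.07)) = 4.2025/2.1735 = 1.934
Since Q = 1.934 > Kc = 0.69, the reaction proceeds reverse (toward reactants) to reach equilibrium.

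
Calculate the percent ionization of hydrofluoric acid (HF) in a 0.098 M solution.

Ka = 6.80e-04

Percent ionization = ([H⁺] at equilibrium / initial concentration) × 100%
Percent ionization = 7.99%

Let x = [H⁺]. Ka = x²/(C - x) ⇒ x² + (6.80e-04)x - (6.80e-04)(0.098) = 0. x = 7.8304e-03. Percent = (7.8304e-03/0.098) × 100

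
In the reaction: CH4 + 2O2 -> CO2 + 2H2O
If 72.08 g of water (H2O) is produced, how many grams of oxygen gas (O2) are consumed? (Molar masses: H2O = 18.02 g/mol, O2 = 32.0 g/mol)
Moles of H2O = 72.08 g ÷ 18.02 g/mol = 4 mol
Mole ratio: 2 mol O2 / 2 mol H2O
Moles of O2 = 4 × (2/2) = 4 mol
Mass of O2 = 4 mol × 32.0 g/mol = 128 g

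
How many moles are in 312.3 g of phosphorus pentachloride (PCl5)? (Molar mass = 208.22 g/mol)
Moles = 312.3 g ÷ 208.22 g/mol = 1.5 mol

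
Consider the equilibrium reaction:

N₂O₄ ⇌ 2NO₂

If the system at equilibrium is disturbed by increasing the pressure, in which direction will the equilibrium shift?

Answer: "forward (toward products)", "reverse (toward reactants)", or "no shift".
reverse (toward reactants)

Apply Le Chatelier's principle: system shifts to counteract the change.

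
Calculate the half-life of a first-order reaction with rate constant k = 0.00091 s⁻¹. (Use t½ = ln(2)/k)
761.70 s

t½ = ln(2)/k = 0.6931/0.00091 = 761.70 s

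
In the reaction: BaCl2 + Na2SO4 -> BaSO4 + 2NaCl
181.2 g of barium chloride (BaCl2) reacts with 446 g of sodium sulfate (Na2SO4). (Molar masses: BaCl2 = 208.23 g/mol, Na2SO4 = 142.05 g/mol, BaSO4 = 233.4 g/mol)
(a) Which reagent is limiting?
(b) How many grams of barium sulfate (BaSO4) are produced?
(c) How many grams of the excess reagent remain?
(a) BaCl2, (b) 203.1 g, (c) 322.4 g

Moles of BaCl2 = 181.2 g ÷ 208.23 g/mol = 0.870192 mol
Moles of Na2SO4 = 446 g ÷ 142.05 g/mol = 3.13974 mol
Moles ÷ coefficient: BaCl2: 0.870192/1 = 0.8702, Na2SO4: 3.13974/1 = 3.14
(a) BaCl2 has the smaller value, so BaCl2 is the limiting reagent.
(b) Moles of BaSO4 = 0.870192 mol BaCl2 × (1/1) = 0.870192 mol; mass = 0.870192 mol × 233.4 g/mol = 203.1 g
(c) Na2SO4 consumed = 0.870192 × (1/1) = 0.870192 mol; remaining = 3.13974 − 0.870192 = 2.26955 mol; mass = 2.26955 mol × 142.05 g/mol = 322.4 g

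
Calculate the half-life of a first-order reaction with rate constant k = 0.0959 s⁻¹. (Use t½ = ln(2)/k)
7.23 s

t½ = ln(2)/k = 0.6931/0.0959 = 7.23 s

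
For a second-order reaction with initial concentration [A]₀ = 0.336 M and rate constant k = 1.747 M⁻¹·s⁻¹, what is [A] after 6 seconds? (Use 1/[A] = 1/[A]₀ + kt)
0.0743 M

1/[A] = 1/[A]₀ + k·t = 1/0.336 + (1.747)·(6) = 2.9762 + 10.4820 = 13.4582
[A] = 1/13.4582 = 0.0743 M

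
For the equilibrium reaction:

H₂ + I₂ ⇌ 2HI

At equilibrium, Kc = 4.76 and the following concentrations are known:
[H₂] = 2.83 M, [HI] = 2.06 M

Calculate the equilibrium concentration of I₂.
[I₂] = 0.3150 M

Kc = ([HI]^2) / ([H₂] × [I₂]) = 4.76
[I₂]^1 = (product terms)/(Kc · other reactant terms) = 4.2436 / (4.76 · 2.83) = 0.31502
[I₂] = 0.3150 M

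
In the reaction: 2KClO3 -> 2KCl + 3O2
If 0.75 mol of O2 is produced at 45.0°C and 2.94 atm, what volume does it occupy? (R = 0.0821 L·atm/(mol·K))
T = 45.0°C + 273.15 = 318.15 K
V = nRT/P = (0.75 × 0.0821 × 318.15) / 2.94
V = 6.66 L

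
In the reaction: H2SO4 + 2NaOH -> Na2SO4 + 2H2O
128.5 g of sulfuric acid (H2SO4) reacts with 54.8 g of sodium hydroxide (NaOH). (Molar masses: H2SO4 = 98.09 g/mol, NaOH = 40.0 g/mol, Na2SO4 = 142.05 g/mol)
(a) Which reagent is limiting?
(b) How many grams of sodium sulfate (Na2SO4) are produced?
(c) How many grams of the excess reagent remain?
(a) NaOH, (b) 97.3 g, (c) 61.31 g

Moles of H2SO4 = 128.5 g ÷ 98.09 g/mol = 1.31002 mol
Moles of NaOH = 54.8 g ÷ 40.0 g/mol = 1.37 mol
Moles ÷ coefficient: H2SO4: 1.31002/1 = 1.31, NaOH: 1.37/2 = 0.685
(a) NaOH has the smaller value, so NaOH is the limiting reagent.
(b) Moles of Na2SO4 = 1.37 mol NaOH × (1/2) = 0.685 mol; mass = 0.685 mol × 142.05 g/mol = 97.3 g
(c) H2SO4 consumed = 1.37 × (1/2) = 0.685 mol; remaining = 1.31002 − 0.685 = 0.625021 mol; mass = 0.625021 mol × 98.09 g/mol = 61.31 g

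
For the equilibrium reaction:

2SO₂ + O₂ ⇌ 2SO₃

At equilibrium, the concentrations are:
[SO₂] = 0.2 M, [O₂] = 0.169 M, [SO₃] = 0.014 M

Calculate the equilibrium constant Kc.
K_c = 0.0290

Kc = ([SO₃]^2) / ([SO₂]^2 × [O₂])
   = ((0.014)^2) / ((0.2)^2·(0.169))
   = 0.000196 / 0.00676 = 0.0290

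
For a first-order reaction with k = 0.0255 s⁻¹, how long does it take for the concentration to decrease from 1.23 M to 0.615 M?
27.18 s

From ln[A] = ln[A]₀ - k·t: t = ln([A]₀/[A])/k = ln(1.23/0.615)/0.0255 = ln(2.0000)/0.0255 = 0.6931/0.0255 = 27.18 s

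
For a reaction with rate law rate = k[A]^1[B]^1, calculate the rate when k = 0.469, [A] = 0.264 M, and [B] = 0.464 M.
0.05745 M/s

rate = k·[A]^1·[B]^1 = 0.469·(0.264)^1·(0.464)^1 = 0.469·0.264·0.464 = 0.05745 M/s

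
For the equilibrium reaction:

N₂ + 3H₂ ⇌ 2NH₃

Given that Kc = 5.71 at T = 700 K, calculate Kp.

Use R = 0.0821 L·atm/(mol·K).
K_p = 0.0017

Δn = (moles gaseous products) − (moles gaseous reactants) = -2
T = 700 K; RT = 0.0821 × 700 = 57.47
Kp = Kc·(RT)^Δn = 5.71 × (57.47)^-2 = 5.71 × 0.000302773 = 0.0017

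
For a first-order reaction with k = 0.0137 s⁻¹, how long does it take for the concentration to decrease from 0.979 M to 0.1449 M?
139.45 s

From ln[A] = ln[A]₀ - k·t: t = ln([A]₀/[A])/k = ln(0.979/0.1449)/0.0137 = ln(6.7564)/0.0137 = 1.9105/0.0137 = 139.45 s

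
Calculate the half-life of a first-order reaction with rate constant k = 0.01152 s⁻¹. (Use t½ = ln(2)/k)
60.17 s

t½ = ln(2)/k = 0.6931/0.01152 = 60.17 s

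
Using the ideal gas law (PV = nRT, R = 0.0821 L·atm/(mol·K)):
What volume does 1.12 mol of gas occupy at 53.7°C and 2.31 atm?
T = 53.7°C + 273.15 = 326.85 K
V = nRT/P = (1.12 × 0.0821 × 326.85) / 2.31
V = 13.01 L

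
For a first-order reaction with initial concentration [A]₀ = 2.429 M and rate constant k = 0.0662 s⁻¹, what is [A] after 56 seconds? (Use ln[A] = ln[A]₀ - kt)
0.0596 M

ln[A] = ln[A]₀ - k·t = ln(2.429) - (0.0662)·(56) = 0.8875 - 3.7072 = -2.8197
[A] = e^(-2.8197) = 0.0596 M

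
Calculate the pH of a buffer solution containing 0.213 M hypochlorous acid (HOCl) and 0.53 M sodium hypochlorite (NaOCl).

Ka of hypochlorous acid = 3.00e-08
pH = 7.92

pKa = -log(3.00e-08) = 7.52. pH = pKa + log([A⁻]/[HA]) = 7.52 + log(0.53/0.213)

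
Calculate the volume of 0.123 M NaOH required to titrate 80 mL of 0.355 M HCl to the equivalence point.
V_{base} = 230.9 mL

At equivalence: moles acid = moles base.
moles HCl = 0.355 M × 0.08 L = 0.0284 mol
V_NaOH = 0.0284 mol ÷ 0.123 M = 0.2309 L = 230.9 mL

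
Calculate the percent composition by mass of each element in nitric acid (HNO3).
H: 1.60%, N: 22.23%, O: 76.17%

Molar mass of HNO3 = 63.02 g/mol
% H = (1 × 1.008) / 63.02 × 100% = 1.008 / 63.02 × 100% = 1.60%
% N = (1 × 14.01) / 63.02 × 100% = 14.01 / 63.02 × 100% = 22.23%
% O = (3 × 16.0) / 63.02 × 100% = 48 / 63.02 × 100% = 76.17%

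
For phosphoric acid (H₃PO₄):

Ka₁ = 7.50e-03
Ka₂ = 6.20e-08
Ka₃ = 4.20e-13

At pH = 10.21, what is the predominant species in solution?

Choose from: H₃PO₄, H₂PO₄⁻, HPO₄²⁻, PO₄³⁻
HPO₄²⁻

pKa1 = 2.12, pKa2 = 7.21, pKa3 = 12.38. Each pKa is the crossover between adjacent species; pH = 10.21 lies in the region where HPO₄²⁻ predominates.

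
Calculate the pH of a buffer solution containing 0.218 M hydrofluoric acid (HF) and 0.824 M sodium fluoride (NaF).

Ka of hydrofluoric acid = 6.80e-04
pH = 3.74

pKa = -log(6.80e-04) = 3.17. pH = pKa + log([A⁻]/[HA]) = 3.17 + log(0.824/0.218)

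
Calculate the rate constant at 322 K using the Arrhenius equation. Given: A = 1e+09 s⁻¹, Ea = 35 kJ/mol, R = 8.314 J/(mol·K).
2.10e+03 s⁻¹

k = A·exp(-Ea/(R·T)) = 1e+09·exp(-35000/(8.314·322)) = 1e+09·exp(-13.0738) = 1e+09·2.0995e-06 = 2.10e+03 s⁻¹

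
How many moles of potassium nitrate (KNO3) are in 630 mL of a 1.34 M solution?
Moles = Molarity × Volume (L)
Moles = 1.34 M × 0.63 L = 0.8442 mol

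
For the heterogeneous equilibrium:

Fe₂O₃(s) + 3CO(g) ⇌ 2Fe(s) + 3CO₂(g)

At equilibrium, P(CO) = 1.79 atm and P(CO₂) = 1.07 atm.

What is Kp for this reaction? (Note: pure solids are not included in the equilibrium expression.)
K_p = 0.214

Solids (Fe₂O₃, Fe) are excluded.
Kp = P(CO₂)³/P(CO)³ = (1.07)³/(1.79)³ = 1.225/5.735 = 0.214.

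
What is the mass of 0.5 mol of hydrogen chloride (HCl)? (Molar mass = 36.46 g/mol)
Mass = 0.5 mol × 36.46 g/mol = 18.23 g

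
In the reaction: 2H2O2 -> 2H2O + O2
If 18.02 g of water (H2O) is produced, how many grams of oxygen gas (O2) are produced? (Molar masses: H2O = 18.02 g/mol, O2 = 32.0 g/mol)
Moles of H2O = 18.02 g ÷ 18.02 g/mol = 1 mol
Mole ratio: 1 mol O2 / 2 mol H2O
Moles of O2 = 1 × (1/2) = 0.5 mol
Mass of O2 = 0.5 mol × 32.0 g/mol = 16 g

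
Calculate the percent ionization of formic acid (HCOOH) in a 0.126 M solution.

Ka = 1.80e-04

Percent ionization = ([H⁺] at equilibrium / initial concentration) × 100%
Percent ionization = 3.71%

Let x = [H⁺]. Ka = x²/(C - x) ⇒ x² + (1.80e-04)x - (1.80e-04)(0.126) = 0. x = 4.6732e-03. Percent = (4.6732e-03/0.126) × 100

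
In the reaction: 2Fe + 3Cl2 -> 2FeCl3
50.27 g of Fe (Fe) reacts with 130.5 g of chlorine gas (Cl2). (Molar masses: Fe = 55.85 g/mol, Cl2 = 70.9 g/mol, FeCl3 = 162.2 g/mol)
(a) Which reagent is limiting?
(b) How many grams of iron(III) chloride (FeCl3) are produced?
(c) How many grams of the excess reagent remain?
(a) Fe, (b) 146 g, (c) 34.78 g

Moles of Fe = 50.27 g ÷ 55.85 g/mol = 0.90009 mol
Moles of Cl2 = 130.5 g ÷ 70.9 g/mol = 1.84062 mol
Moles ÷ coefficient: Fe: 0.90009/2 = 0.45, Cl2: 1.84062/3 = 0.6135
(a) Fe has the smaller value, so Fe is the limiting reagent.
(b) Moles of FeCl3 = 0.90009 mol Fe × (2/2) = 0.90009 mol; mass = 0.90009 mol × 162.2 g/mol = 146 g
(c) Cl2 consumed = 0.90009 × (3/2) = 1.35013 mol; remaining = 1.84062 − 1.35013 = 0.490486 mol; mass = 0.490486 mol × 70.9 g/mol = 34.78 g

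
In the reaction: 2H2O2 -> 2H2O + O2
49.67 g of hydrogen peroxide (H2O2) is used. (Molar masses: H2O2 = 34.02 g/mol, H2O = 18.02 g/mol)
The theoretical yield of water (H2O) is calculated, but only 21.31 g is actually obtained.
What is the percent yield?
Moles of H2O2 = 49.67 g ÷ 34.02 g/mol = 1.46002 mol
Mole ratio: 2 mol H2O / 2 mol H2O2
Moles of H2O = 1.46002 × (2/2) = 1.46002 mol
Theoretical yield = 1.46002 mol × 18.02 g/mol = 26.31 g
Actual yield = 21.31 g
Percent yield = (21.31 / 26.31) × 100% = 81.0%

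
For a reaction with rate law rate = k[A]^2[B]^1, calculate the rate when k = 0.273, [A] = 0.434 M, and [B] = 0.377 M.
0.01939 M/s

rate = k·[A]^2·[B]^1 = 0.273·(0.434)^2·(0.377)^1 = 0.273·0.188356·0.377 = 0.01939 M/s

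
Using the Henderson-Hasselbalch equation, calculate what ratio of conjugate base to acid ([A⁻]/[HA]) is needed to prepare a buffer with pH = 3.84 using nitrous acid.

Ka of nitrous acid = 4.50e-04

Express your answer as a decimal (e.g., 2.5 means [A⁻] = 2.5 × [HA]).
[A⁻]/[HA] = 3.113

pKa = −log(4.50e-04) = 3.3468. pH = pKa + log([A⁻]/[HA]). 3.84 = 3.3468 + log(ratio). log(ratio) = 3.84 − 3.3468 = 0.4932. ratio = 10^(0.4932) = 3.113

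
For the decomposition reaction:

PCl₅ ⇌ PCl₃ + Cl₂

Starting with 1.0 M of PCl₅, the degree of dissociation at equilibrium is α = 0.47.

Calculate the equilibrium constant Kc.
K_c = 0.4168

x = α·[A]₀ = 0.47 × 1.0 = 0.47 M dissociated.
At eq: [PCl₅] = 1.0 − 0.47 = 0.53 M; [PCl₃] = [Cl₂] = x = 0.47 M.
Kc = [PCl₃][Cl₂]/[PCl₅] = (0.47)²/0.53 = 0.4168.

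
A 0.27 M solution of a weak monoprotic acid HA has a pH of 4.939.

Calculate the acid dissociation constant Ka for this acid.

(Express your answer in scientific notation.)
K_a = 4.91e-10

[H⁺] = 10^(−pH) = 10^(−4.939) = 1.151e-05 M. For HA ⇌ H⁺ + A⁻, Ka = x²/(C − x) = (1.151e-05)²/(0.27 − 1.151e-05) = 4.91e-10.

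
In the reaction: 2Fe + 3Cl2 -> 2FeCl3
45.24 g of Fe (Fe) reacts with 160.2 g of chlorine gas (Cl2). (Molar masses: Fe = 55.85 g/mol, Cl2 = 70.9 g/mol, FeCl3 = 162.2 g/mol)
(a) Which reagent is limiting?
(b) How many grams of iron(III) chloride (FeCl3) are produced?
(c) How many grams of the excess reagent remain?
(a) Fe, (b) 131.4 g, (c) 74.05 g

Moles of Fe = 45.24 g ÷ 55.85 g/mol = 0.810027 mol
Moles of Cl2 = 160.2 g ÷ 70.9 g/mol = 2.25952 mol
Moles ÷ coefficient: Fe: 0.810027/2 = 0.405, Cl2: 2.25952/3 = 0.7532
(a) Fe has the smaller value, so Fe is the limiting reagent.
(b) Moles of FeCl3 = 0.810027 mol Fe × (2/2) = 0.810027 mol; mass = 0.810027 mol × 162.2 g/mol = 131.4 g
(c) Cl2 consumed = 0.810027 × (3/2) = 1.21504 mol; remaining = 2.25952 − 1.21504 = 1.04448 mol; mass = 1.04448 mol × 70.9 g/mol = 74.05 g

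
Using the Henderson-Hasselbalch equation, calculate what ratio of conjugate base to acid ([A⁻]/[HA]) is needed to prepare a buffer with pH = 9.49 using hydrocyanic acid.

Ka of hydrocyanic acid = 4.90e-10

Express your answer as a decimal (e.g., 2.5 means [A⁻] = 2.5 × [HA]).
[A⁻]/[HA] = 1.514

pKa = −log(4.90e-10) = 9.3098. pH = pKa + log([A⁻]/[HA]). 9.49 = 9.3098 + log(ratio). log(ratio) = 9.49 − 9.3098 = 0.1802. ratio = 10^(0.1802) = 1.514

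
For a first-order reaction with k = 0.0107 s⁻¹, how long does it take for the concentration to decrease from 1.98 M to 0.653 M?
103.67 s

From ln[A] = ln[A]₀ - k·t: t = ln([A]₀/[A])/k = ln(1.98/0.653)/0.0107 = ln(3.0322)/0.0107 = 1.1093/0.0107 = 103.67 s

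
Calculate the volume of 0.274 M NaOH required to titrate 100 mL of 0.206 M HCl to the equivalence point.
V_{base} = 75.2 mL

At equivalence: moles acid = moles base.
moles HCl = 0.206 M × 0.1 L = 0.0206 mol
V_NaOH = 0.0206 mol ÷ 0.274 M = 0.07518 L = 75.2 mL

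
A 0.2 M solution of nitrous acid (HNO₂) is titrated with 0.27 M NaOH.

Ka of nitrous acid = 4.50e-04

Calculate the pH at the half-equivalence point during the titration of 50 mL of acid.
pH = pKa = 3.35

At the half-equivalence point, [HA] = [A⁻], so by Henderson–Hasselbalch pH = pKa + log(1) = pKa.
pKa = −log(4.50e-04) = 3.35.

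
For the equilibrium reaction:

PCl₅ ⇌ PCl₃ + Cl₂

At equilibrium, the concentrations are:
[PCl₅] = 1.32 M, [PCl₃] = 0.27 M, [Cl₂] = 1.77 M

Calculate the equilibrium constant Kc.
K_c = 0.3620

Kc = ([PCl₃] × [Cl₂]) / ([PCl₅])
   = ((0.27)·(1.77)) / ((1.32))
   = 0.4779 / 1.32 = 0.3620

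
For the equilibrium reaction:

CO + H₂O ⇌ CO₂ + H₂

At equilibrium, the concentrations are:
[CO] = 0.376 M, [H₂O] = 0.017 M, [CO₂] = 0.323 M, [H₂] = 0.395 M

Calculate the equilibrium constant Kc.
K_c = 19.9601

Kc = ([CO₂] × [H₂]) / ([CO] × [H₂O])
   = ((0.323)·(0.395)) / ((0.376)·(0.017))
   = 0.12759 / 0.006392 = 19.9601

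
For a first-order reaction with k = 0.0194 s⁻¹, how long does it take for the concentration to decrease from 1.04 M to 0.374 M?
52.72 s

From ln[A] = ln[A]₀ - k·t: t = ln([A]₀/[A])/k = ln(1.04/0.374)/0.0194 = ln(2.7807)/0.0194 = 1.0227/0.0194 = 52.72 s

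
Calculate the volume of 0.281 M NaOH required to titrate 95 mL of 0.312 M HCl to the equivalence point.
V_{base} = 105.5 mL

At equivalence: moles acid = moles base.
moles HCl = 0.312 M × 0.095 L = 0.02964 mol
V_NaOH = 0.02964 mol ÷ 0.281 M = 0.1055 L = 105.5 mL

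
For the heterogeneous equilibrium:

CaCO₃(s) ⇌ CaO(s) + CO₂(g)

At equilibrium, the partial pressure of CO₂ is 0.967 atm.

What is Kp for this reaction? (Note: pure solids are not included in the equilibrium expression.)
K_p = 0.967

Solids (CaCO₃, CaO) have activity 1 and are excluded.
Kp = P(CO₂) = 0.967.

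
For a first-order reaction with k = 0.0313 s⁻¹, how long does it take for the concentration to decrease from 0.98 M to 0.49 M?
22.15 s

From ln[A] = ln[A]₀ - k·t: t = ln([A]₀/[A])/k = ln(0.98/0.49)/0.0313 = ln(2.0000)/0.0313 = 0.6931/0.0313 = 22.15 s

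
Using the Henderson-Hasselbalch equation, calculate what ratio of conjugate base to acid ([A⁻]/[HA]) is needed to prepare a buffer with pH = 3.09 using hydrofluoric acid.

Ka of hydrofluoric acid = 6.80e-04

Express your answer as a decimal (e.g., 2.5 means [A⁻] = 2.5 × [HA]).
[A⁻]/[HA] = 0.837

pKa = −log(6.80e-04) = 3.1675. pH = pKa + log([A⁻]/[HA]). 3.09 = 3.1675 + log(ratio). log(ratio) = 3.09 − 3.1675 = -0.0775. ratio = 10^(-0.0775) = 0.837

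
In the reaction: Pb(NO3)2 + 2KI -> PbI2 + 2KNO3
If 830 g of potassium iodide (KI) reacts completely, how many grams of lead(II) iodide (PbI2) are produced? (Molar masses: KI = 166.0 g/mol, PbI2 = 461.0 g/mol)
Moles of KI = 830 g ÷ 166.0 g/mol = 5 mol
Mole ratio: 1 mol PbI2 / 2 mol KI
Moles of PbI2 = 5 × (1/2) = 2.5 mol
Mass of PbI2 = 2.5 mol × 461.0 g/mol = 1152 g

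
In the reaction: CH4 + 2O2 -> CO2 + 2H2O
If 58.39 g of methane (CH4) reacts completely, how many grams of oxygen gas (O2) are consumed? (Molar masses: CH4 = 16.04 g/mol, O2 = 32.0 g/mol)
Moles of CH4 = 58.39 g ÷ 16.04 g/mol = 3.64027 mol
Mole ratio: 2 mol O2 / 1 mol CH4
Moles of O2 = 3.64027 × (2/1) = 7.28055 mol
Mass of O2 = 7.28055 mol × 32.0 g/mol = 233 g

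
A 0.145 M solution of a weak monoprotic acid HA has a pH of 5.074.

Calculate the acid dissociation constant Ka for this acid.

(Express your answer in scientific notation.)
K_a = 4.91e-10

[H⁺] = 10^(−pH) = 10^(−5.074) = 8.433e-06 M. For HA ⇌ H⁺ + A⁻, Ka = x²/(C − x) = (8.433e-06)²/(0.145 − 8.433e-06) = 4.91e-10.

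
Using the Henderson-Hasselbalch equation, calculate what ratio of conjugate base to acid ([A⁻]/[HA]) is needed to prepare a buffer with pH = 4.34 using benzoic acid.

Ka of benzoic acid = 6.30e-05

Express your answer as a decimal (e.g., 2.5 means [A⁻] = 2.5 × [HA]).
[A⁻]/[HA] = 1.378

pKa = −log(6.30e-05) = 4.2007. pH = pKa + log([A⁻]/[HA]). 4.34 = 4.2007 + log(ratio). log(ratio) = 4.34 − 4.2007 = 0.1393. ratio = 10^(0.1393) = 1.378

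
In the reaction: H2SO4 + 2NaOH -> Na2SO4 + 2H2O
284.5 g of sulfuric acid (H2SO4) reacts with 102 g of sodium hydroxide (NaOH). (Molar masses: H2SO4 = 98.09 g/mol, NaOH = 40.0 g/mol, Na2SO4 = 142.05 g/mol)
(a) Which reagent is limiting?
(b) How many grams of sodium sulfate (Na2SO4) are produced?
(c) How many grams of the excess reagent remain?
(a) NaOH, (b) 181.1 g, (c) 159.4 g

Moles of H2SO4 = 284.5 g ÷ 98.09 g/mol = 2.9004 mol
Moles of NaOH = 102 g ÷ 40.0 g/mol = 2.55 mol
Moles ÷ coefficient: H2SO4: 2.9004/1 = 2.9, NaOH: 2.55/2 = 1.275
(a) NaOH has the smaller value, so NaOH is the limiting reagent.
(b) Moles of Na2SO4 = 2.55 mol NaOH × (1/2) = 1.275 mol; mass = 1.275 mol × 142.05 g/mol = 181.1 g
(c) H2SO4 consumed = 2.55 × (1/2) = 1.275 mol; remaining = 2.9004 − 1.275 = 1.6254 mol; mass = 1.6254 mol × 98.09 g/mol = 159.4 g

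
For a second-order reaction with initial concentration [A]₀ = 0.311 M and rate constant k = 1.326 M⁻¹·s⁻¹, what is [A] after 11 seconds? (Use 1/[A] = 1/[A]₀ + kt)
0.0562 M

1/[A] = 1/[A]₀ + k·t = 1/0.311 + (1.326)·(11) = 3.2154 + 14.5860 = 17.8014
[A] = 1/17.8014 = 0.0562 M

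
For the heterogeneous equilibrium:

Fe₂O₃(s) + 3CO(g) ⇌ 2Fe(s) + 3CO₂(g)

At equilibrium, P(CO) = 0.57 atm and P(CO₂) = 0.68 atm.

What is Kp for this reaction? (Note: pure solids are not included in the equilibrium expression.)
K_p = 1.698

Solids (Fe₂O₃, Fe) are excluded.
Kp = P(CO₂)³/P(CO)³ = (0.68)³/(0.57)³ = 0.3144/0.1852 = 1.698.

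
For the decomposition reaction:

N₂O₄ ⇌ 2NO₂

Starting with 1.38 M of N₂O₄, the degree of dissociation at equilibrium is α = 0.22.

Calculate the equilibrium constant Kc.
K_c = 0.3425

x = α·[A]₀ = 0.22 × 1.38 = 0.3036 M dissociated.
At eq: [N₂O₄] = 1.38 − 0.3036 = 1.076 M; [NO₂] = 2x = 0.6072 M.
Kc = [NO₂]²/[N₂O₄] = (0.6072)²/1.076 = 0.3425.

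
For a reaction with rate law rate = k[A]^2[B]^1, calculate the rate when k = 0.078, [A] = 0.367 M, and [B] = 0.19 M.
0.001996 M/s

rate = k·[A]^2·[B]^1 = 0.078·(0.367)^2·(0.19)^1 = 0.078·0.134689·0.19 = 0.001996 M/s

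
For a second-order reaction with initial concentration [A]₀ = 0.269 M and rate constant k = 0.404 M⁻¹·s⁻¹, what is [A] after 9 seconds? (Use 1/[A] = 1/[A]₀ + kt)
0.1360 M

1/[A] = 1/[A]₀ + k·t = 1/0.269 + (0.404)·(9) = 3.7175 + 3.6360 = 7.3535
[A] = 1/7.3535 = 0.1360 M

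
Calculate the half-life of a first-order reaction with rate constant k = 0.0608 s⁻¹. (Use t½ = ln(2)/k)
11.40 s

t½ = ln(2)/k = 0.6931/0.0608 = 11.40 s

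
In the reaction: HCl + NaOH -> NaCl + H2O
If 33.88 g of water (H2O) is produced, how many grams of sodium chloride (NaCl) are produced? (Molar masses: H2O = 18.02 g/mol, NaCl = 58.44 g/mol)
Moles of H2O = 33.88 g ÷ 18.02 g/mol = 1.88013 mol
Mole ratio: 1 mol NaCl / 1 mol H2O
Moles of NaCl = 1.88013 × (1/1) = 1.88013 mol
Mass of NaCl = 1.88013 mol × 58.44 g/mol = 109.9 g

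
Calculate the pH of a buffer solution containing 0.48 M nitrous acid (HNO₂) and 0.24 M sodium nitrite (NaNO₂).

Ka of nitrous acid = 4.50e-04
pH = 3.05

pKa = -log(4.50e-04) = 3.35. pH = pKa + log([A⁻]/[HA]) = 3.35 + log(0.24/0.48)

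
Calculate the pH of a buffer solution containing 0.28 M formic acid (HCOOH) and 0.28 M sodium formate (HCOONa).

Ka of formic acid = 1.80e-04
pH = 3.74

pKa = -log(1.80e-04) = 3.74. pH = pKa + log([A⁻]/[HA]) = 3.74 + log(0.28/0.28)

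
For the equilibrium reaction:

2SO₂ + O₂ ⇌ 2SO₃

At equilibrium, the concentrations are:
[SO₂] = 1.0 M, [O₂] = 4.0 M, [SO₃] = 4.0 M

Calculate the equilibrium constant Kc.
K_c = 4.0000

Kc = ([SO₃]^2) / ([SO₂]^2 × [O₂])
   = ((4.0)^2) / ((1.0)^2·(4.0))
   = 16 / 4 = 4.0000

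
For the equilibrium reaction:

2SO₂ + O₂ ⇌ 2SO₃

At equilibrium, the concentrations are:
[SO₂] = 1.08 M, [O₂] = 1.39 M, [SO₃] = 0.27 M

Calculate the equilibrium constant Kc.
K_c = 0.0450

Kc = ([SO₃]^2) / ([SO₂]^2 × [O₂])
   = ((0.27)^2) / ((1.08)^2·(1.39))
   = 0.0729 / 1.6213 = 0.0450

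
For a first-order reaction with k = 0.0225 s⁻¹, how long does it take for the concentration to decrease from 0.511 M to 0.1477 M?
55.16 s

From ln[A] = ln[A]₀ - k·t: t = ln([A]₀/[A])/k = ln(0.511/0.1477)/0.0225 = ln(3.4597)/0.0225 = 1.2412/0.0225 = 55.16 s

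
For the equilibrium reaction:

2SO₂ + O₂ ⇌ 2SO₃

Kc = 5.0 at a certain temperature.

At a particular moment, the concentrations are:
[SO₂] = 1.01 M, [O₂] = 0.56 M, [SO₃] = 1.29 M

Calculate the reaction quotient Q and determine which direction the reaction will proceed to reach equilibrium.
Q = 2.913, Q < K, reaction proceeds forward (toward products)

Q = ([SO₃]^2) / ([SO₂]^2 × [O₂])
  = ((1.29)^2) / ((1.01)^2·(0.56)) = 1.6641/0.57126 = 2.913
Since Q = 2.913 < Kc = 5.0, the reaction proceeds forward (toward products) to reach equilibrium.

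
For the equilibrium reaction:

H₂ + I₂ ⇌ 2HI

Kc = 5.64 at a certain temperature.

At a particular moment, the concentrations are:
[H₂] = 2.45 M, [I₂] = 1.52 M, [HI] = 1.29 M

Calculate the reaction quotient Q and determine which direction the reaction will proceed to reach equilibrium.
Q = 0.447, Q < K, reaction proceeds forward (toward products)

Q = ([HI]^2) / ([H₂] × [I₂])
  = ((1.29)^2) / ((2.45)·(1.52)) = 1.6641/3.724 = 0.4469
Since Q = 0.4469 < Kc = 5.64, the reaction proceeds forward (toward products) to reach equilibrium.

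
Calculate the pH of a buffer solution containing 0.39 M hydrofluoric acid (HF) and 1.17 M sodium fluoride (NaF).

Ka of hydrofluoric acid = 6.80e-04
pH = 3.64

pKa = -log(6.80e-04) = 3.17. pH = pKa + log([A⁻]/[HA]) = 3.17 + log(1.17/0.39)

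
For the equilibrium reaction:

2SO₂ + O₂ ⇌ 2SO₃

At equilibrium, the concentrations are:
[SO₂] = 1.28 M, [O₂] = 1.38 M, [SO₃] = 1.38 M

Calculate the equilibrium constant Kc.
K_c = 0.8423

Kc = ([SO₃]^2) / ([SO₂]^2 × [O₂])
   = ((1.38)^2) / ((1.28)^2·(1.38))
   = 1.9044 / 2.261 = 0.8423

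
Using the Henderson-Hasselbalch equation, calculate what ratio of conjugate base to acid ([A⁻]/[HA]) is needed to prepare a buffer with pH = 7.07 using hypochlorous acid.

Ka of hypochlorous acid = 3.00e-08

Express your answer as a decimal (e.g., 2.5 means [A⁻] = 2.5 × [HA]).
[A⁻]/[HA] = 0.352

pKa = −log(3.00e-08) = 7.5229. pH = pKa + log([A⁻]/[HA]). 7.07 = 7.5229 + log(ratio). log(ratio) = 7.07 − 7.5229 = -0.4529. ratio = 10^(-0.4529) = 0.352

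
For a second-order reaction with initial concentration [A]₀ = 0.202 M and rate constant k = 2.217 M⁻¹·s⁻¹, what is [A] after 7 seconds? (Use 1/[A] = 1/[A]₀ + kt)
0.0489 M

1/[A] = 1/[A]₀ + k·t = 1/0.202 + (2.217)·(7) = 4.9505 + 15.5190 = 20.4695
[A] = 1/20.4695 = 0.0489 M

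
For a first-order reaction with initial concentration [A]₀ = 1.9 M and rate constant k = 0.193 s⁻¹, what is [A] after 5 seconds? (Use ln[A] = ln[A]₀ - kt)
0.7239 M

ln[A] = ln[A]₀ - k·t = ln(1.9) - (0.193)·(5) = 0.6419 - 0.9650 = -0.3231
[A] = e^(-0.3231) = 0.7239 M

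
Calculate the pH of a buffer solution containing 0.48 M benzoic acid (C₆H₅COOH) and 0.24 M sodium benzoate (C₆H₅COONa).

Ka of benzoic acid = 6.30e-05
pH = 3.90

pKa = -log(6.30e-05) = 4.20. pH = pKa + log([A⁻]/[HA]) = 4.20 + log(0.24/0.48)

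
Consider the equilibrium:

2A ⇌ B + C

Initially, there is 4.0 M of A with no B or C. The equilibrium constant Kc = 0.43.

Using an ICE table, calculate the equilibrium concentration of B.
[B] = 1.135 M

ICE: [A] = 4.0 − 2x, [B] = [C] = x.
Kc = x²/(4.0 − 2x)² = 0.43 ⇒ √Kc = x/(4.0 − 2x).
x = √0.43·4.0/(1 + 2√0.43) = 0.65574·4.0/2.3115 = 1.1348.
[B] = x = 1.135 M.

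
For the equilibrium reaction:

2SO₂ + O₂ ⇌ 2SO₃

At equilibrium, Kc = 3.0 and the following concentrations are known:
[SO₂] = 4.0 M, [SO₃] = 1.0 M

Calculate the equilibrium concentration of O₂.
[O₂] = 0.0208 M

Kc = ([SO₃]^2) / ([SO₂]^2 × [O₂]) = 3.0
[O₂]^1 = (product terms)/(Kc · other reactant terms) = 1 / (3.0 · 16) = 0.020833
[O₂] = 0.0208 M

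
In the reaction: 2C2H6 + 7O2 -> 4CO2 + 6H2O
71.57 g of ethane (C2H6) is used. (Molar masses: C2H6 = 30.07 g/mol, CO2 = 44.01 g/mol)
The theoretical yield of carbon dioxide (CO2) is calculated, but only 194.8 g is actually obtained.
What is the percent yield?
Moles of C2H6 = 71.57 g ÷ 30.07 g/mol = 2.38011 mol
Mole ratio: 4 mol CO2 / 2 mol C2H6
Moles of CO2 = 2.38011 × (4/2) = 4.76023 mol
Theoretical yield = 4.76023 mol × 44.01 g/mol = 209.5 g
Actual yield = 194.8 g
Percent yield = (194.8 / 209.5) × 100% = 93.0%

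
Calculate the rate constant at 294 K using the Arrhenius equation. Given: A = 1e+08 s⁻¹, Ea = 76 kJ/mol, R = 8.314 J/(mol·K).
3.14e-06 s⁻¹

k = A·exp(-Ea/(R·T)) = 1e+08·exp(-76000/(8.314·294)) = 1e+08·exp(-31.0925) = 1e+08·3.1382e-14 = 3.14e-06 s⁻¹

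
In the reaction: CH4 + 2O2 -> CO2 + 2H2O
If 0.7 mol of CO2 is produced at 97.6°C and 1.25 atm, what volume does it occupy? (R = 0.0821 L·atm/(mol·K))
T = 97.6°C + 273.15 = 370.75 K
V = nRT/P = (0.7 × 0.0821 × 370.75) / 1.25
V = 17.05 L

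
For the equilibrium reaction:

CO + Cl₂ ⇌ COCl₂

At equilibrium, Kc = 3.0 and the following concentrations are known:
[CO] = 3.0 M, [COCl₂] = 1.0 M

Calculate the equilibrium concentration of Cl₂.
[Cl₂] = 0.1111 M

Kc = ([COCl₂]) / ([CO] × [Cl₂]) = 3.0
[Cl₂]^1 = (product terms)/(Kc · other reactant terms) = 1 / (3.0 · 3) = 0.11111
[Cl₂] = 0.1111 M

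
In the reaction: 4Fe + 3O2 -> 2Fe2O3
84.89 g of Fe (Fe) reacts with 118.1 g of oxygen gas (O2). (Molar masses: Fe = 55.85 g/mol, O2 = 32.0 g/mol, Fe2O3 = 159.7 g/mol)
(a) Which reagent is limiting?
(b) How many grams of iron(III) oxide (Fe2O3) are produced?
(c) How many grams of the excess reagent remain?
(a) Fe, (b) 121.4 g, (c) 81.62 g

Moles of Fe = 84.89 g ÷ 55.85 g/mol = 1.51996 mol
Moles of O2 = 118.1 g ÷ 32.0 g/mol = 3.69062 mol
Moles ÷ coefficient: Fe: 1.51996/4 = 0.38, O2: 3.69062/3 = 1.23
(a) Fe has the smaller value, so Fe is the limiting reagent.
(b) Moles of Fe2O3 = 1.51996 mol Fe × (2/4) = 0.759982 mol; mass = 0.759982 mol × 159.7 g/mol = 121.4 g
(c) O2 consumed = 1.51996 × (3/4) = 1.13997 mol; remaining = 3.69062 − 1.13997 = 2.55065 mol; mass = 2.55065 mol × 32.0 g/mol = 81.62 g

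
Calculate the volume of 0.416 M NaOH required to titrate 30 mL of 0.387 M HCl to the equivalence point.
V_{base} = 27.9 mL

At equivalence: moles acid = moles base.
moles HCl = 0.387 M × 0.03 L = 0.01161 mol
V_NaOH = 0.01161 mol ÷ 0.416 M = 0.02791 L = 27.9 mL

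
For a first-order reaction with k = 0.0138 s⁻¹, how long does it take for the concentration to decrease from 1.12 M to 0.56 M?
50.23 s

From ln[A] = ln[A]₀ - k·t: t = ln([A]₀/[A])/k = ln(1.12/0.56)/0.0138 = ln(2.0000)/0.0138 = 0.6931/0.0138 = 50.23 s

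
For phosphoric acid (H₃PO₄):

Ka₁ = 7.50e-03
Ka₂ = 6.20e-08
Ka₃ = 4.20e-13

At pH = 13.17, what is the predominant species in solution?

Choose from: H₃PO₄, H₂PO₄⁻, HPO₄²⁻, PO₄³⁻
PO₄³⁻

pKa1 = 2.12, pKa2 = 7.21, pKa3 = 12.38. Each pKa is the crossover between adjacent species; pH = 13.17 lies in the region where PO₄³⁻ predominates.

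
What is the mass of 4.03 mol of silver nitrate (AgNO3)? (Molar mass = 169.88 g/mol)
Mass = 4.03 mol × 169.88 g/mol = 684.6 g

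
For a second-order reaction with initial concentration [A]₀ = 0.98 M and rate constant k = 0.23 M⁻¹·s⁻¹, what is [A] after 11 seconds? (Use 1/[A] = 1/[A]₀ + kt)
0.2817 M

1/[A] = 1/[A]₀ + k·t = 1/0.98 + (0.23)·(11) = 1.0204 + 2.5300 = 3.5504
[A] = 1/3.5504 = 0.2817 M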